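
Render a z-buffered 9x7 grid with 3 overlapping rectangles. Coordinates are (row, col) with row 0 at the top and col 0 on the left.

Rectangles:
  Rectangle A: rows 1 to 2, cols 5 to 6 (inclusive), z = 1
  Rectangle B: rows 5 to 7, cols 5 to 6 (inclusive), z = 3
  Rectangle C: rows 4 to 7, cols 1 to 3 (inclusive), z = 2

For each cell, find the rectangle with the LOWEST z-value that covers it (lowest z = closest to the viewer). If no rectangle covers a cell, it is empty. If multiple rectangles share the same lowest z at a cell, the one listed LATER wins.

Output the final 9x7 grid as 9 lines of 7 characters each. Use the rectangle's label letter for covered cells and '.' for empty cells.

.......
.....AA
.....AA
.......
.CCC...
.CCC.BB
.CCC.BB
.CCC.BB
.......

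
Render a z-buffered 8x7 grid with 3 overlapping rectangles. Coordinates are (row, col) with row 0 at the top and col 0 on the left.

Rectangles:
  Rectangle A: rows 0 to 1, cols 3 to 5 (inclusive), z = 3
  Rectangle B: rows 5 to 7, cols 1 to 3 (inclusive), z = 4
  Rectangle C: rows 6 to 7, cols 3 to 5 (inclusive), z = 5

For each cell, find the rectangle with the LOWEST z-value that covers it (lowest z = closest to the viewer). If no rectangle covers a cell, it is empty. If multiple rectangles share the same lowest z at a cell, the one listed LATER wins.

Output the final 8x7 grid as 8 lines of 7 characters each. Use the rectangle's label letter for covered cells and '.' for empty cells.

...AAA.
...AAA.
.......
.......
.......
.BBB...
.BBBCC.
.BBBCC.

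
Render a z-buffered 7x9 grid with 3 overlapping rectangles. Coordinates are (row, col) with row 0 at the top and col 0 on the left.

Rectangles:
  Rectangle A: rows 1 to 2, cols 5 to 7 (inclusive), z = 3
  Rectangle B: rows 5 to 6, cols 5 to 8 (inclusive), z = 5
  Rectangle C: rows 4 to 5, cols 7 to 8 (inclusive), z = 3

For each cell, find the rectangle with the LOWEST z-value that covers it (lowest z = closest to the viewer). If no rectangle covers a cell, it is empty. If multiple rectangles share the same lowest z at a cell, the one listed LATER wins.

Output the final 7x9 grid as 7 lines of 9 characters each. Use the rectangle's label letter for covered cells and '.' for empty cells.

.........
.....AAA.
.....AAA.
.........
.......CC
.....BBCC
.....BBBB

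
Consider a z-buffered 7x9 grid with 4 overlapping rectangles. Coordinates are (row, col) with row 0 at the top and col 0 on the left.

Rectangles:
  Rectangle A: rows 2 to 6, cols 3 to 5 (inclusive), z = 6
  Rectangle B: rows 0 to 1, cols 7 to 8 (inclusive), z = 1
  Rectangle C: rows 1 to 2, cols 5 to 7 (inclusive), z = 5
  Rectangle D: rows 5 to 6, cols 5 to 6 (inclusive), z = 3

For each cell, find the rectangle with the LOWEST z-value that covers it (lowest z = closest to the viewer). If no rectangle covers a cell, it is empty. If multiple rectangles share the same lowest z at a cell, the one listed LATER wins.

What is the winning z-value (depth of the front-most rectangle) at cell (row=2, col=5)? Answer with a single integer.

Check cell (2,5):
  A: rows 2-6 cols 3-5 z=6 -> covers; best now A (z=6)
  B: rows 0-1 cols 7-8 -> outside (row miss)
  C: rows 1-2 cols 5-7 z=5 -> covers; best now C (z=5)
  D: rows 5-6 cols 5-6 -> outside (row miss)
Winner: C at z=5

Answer: 5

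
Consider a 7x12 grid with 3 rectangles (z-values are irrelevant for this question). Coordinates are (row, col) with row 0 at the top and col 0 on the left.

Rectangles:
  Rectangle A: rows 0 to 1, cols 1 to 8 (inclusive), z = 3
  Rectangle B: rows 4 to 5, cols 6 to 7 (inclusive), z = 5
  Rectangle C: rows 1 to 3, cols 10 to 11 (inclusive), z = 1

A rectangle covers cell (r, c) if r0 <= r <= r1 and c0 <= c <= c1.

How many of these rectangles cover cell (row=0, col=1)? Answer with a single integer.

Answer: 1

Derivation:
Check cell (0,1):
  A: rows 0-1 cols 1-8 -> covers
  B: rows 4-5 cols 6-7 -> outside (row miss)
  C: rows 1-3 cols 10-11 -> outside (row miss)
Count covering = 1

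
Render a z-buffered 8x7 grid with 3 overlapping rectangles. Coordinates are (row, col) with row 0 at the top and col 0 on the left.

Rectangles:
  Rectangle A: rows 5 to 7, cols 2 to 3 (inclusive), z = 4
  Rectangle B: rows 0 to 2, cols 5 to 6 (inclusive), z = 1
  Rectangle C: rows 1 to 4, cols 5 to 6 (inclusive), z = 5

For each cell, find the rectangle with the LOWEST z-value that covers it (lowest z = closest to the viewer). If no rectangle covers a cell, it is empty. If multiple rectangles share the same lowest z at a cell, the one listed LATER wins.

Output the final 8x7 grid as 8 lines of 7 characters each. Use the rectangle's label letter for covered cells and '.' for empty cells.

.....BB
.....BB
.....BB
.....CC
.....CC
..AA...
..AA...
..AA...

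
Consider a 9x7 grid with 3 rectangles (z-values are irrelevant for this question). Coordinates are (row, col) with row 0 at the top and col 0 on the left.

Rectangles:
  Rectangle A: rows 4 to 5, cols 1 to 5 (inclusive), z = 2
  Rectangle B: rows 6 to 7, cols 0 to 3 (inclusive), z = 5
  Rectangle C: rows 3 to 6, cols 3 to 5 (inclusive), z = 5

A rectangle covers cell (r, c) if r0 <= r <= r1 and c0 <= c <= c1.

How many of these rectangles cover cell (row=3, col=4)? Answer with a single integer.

Answer: 1

Derivation:
Check cell (3,4):
  A: rows 4-5 cols 1-5 -> outside (row miss)
  B: rows 6-7 cols 0-3 -> outside (row miss)
  C: rows 3-6 cols 3-5 -> covers
Count covering = 1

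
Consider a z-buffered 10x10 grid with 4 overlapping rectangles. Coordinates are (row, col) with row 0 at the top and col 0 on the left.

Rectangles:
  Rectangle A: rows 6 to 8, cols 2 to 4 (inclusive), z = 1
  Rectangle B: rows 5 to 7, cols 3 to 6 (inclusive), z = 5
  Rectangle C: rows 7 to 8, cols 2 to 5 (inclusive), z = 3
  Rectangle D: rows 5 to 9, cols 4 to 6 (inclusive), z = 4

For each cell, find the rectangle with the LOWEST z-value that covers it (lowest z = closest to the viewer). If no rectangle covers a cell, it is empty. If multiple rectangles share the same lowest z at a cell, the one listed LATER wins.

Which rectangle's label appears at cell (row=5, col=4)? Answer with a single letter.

Check cell (5,4):
  A: rows 6-8 cols 2-4 -> outside (row miss)
  B: rows 5-7 cols 3-6 z=5 -> covers; best now B (z=5)
  C: rows 7-8 cols 2-5 -> outside (row miss)
  D: rows 5-9 cols 4-6 z=4 -> covers; best now D (z=4)
Winner: D at z=4

Answer: D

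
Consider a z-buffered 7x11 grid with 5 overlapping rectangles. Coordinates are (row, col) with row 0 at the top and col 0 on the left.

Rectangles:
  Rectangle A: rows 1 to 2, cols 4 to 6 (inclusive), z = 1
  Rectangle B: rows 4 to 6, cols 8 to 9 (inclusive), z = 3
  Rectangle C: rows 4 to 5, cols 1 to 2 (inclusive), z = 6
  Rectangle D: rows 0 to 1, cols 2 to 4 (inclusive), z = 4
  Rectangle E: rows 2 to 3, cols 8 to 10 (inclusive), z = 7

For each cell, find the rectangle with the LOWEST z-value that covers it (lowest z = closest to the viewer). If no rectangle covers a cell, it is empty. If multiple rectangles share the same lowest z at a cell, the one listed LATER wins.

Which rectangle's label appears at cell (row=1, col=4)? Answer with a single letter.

Check cell (1,4):
  A: rows 1-2 cols 4-6 z=1 -> covers; best now A (z=1)
  B: rows 4-6 cols 8-9 -> outside (row miss)
  C: rows 4-5 cols 1-2 -> outside (row miss)
  D: rows 0-1 cols 2-4 z=4 -> covers; best now A (z=1)
  E: rows 2-3 cols 8-10 -> outside (row miss)
Winner: A at z=1

Answer: A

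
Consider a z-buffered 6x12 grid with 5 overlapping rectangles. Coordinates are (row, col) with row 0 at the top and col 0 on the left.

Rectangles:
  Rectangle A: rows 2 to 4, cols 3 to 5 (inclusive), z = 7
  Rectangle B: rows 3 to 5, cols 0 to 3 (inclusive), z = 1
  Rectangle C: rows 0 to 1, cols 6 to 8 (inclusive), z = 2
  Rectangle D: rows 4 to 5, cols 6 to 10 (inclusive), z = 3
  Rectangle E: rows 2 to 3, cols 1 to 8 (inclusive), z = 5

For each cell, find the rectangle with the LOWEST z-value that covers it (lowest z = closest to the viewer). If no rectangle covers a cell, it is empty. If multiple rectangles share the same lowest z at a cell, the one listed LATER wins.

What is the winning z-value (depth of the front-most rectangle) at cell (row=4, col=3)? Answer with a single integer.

Answer: 1

Derivation:
Check cell (4,3):
  A: rows 2-4 cols 3-5 z=7 -> covers; best now A (z=7)
  B: rows 3-5 cols 0-3 z=1 -> covers; best now B (z=1)
  C: rows 0-1 cols 6-8 -> outside (row miss)
  D: rows 4-5 cols 6-10 -> outside (col miss)
  E: rows 2-3 cols 1-8 -> outside (row miss)
Winner: B at z=1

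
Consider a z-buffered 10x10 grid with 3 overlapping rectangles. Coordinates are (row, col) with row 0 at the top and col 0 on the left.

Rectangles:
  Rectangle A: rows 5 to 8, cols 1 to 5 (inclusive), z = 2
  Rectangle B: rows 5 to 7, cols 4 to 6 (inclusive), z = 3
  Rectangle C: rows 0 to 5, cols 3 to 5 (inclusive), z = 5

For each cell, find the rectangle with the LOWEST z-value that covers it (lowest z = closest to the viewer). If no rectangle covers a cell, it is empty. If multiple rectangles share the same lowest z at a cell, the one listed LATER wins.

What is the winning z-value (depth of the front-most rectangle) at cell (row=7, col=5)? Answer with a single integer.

Check cell (7,5):
  A: rows 5-8 cols 1-5 z=2 -> covers; best now A (z=2)
  B: rows 5-7 cols 4-6 z=3 -> covers; best now A (z=2)
  C: rows 0-5 cols 3-5 -> outside (row miss)
Winner: A at z=2

Answer: 2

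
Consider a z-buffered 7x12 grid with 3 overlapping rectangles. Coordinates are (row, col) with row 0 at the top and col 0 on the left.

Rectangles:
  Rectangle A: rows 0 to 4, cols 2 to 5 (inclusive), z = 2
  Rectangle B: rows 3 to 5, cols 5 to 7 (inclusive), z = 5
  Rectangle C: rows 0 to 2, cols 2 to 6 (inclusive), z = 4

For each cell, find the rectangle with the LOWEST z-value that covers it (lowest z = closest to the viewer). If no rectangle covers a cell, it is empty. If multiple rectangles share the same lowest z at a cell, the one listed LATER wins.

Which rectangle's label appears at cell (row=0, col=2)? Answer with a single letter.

Answer: A

Derivation:
Check cell (0,2):
  A: rows 0-4 cols 2-5 z=2 -> covers; best now A (z=2)
  B: rows 3-5 cols 5-7 -> outside (row miss)
  C: rows 0-2 cols 2-6 z=4 -> covers; best now A (z=2)
Winner: A at z=2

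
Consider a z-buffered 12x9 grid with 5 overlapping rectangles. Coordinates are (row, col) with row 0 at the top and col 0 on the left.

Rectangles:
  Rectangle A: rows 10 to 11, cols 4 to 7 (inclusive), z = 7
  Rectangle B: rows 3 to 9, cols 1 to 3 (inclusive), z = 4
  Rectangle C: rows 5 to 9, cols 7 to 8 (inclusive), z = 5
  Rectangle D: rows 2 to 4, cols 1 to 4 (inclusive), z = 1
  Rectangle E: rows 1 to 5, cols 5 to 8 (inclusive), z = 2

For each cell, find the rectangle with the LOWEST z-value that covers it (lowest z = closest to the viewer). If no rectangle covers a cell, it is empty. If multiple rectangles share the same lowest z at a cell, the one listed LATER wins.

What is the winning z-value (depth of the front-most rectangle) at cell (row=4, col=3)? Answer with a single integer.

Answer: 1

Derivation:
Check cell (4,3):
  A: rows 10-11 cols 4-7 -> outside (row miss)
  B: rows 3-9 cols 1-3 z=4 -> covers; best now B (z=4)
  C: rows 5-9 cols 7-8 -> outside (row miss)
  D: rows 2-4 cols 1-4 z=1 -> covers; best now D (z=1)
  E: rows 1-5 cols 5-8 -> outside (col miss)
Winner: D at z=1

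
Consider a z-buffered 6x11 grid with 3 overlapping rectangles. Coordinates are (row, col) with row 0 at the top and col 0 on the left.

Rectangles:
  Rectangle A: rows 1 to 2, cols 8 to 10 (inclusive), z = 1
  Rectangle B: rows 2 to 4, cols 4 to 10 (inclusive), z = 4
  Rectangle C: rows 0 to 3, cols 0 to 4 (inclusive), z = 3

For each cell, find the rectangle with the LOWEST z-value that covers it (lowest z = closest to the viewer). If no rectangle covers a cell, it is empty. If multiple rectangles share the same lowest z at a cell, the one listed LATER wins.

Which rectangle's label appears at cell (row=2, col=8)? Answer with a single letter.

Check cell (2,8):
  A: rows 1-2 cols 8-10 z=1 -> covers; best now A (z=1)
  B: rows 2-4 cols 4-10 z=4 -> covers; best now A (z=1)
  C: rows 0-3 cols 0-4 -> outside (col miss)
Winner: A at z=1

Answer: A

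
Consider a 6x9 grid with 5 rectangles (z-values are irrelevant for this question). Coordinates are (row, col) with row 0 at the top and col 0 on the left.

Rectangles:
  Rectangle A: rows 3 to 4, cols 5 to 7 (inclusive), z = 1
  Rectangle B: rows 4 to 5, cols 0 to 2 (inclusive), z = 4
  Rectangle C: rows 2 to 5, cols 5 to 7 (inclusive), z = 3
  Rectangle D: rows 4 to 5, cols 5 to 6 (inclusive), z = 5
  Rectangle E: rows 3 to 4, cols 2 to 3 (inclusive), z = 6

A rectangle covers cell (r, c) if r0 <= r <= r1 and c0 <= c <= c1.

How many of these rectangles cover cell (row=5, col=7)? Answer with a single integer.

Check cell (5,7):
  A: rows 3-4 cols 5-7 -> outside (row miss)
  B: rows 4-5 cols 0-2 -> outside (col miss)
  C: rows 2-5 cols 5-7 -> covers
  D: rows 4-5 cols 5-6 -> outside (col miss)
  E: rows 3-4 cols 2-3 -> outside (row miss)
Count covering = 1

Answer: 1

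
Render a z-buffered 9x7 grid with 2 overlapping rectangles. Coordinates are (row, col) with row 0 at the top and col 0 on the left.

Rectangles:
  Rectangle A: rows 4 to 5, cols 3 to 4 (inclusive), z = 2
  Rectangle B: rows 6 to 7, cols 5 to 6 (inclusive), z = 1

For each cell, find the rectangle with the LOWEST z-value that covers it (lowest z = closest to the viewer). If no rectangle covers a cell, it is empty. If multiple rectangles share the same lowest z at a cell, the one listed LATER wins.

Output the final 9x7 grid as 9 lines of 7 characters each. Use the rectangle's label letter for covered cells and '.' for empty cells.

.......
.......
.......
.......
...AA..
...AA..
.....BB
.....BB
.......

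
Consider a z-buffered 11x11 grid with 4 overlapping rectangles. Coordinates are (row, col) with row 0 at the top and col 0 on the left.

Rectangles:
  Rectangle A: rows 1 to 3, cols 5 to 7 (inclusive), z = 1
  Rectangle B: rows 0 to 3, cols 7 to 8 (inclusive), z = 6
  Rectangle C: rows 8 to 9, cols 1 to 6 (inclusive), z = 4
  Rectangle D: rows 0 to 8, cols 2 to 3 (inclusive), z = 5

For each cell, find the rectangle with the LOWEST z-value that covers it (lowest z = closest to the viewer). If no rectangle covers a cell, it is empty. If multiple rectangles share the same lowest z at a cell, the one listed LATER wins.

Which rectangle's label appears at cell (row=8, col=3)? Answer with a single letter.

Answer: C

Derivation:
Check cell (8,3):
  A: rows 1-3 cols 5-7 -> outside (row miss)
  B: rows 0-3 cols 7-8 -> outside (row miss)
  C: rows 8-9 cols 1-6 z=4 -> covers; best now C (z=4)
  D: rows 0-8 cols 2-3 z=5 -> covers; best now C (z=4)
Winner: C at z=4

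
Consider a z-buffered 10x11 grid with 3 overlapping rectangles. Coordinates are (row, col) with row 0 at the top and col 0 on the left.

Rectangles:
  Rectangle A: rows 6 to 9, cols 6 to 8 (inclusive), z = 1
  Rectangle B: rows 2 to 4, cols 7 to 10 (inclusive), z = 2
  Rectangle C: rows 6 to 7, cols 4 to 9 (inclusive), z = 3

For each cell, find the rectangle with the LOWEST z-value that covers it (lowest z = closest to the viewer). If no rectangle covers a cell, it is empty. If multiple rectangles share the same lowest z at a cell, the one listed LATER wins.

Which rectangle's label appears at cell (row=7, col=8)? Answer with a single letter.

Answer: A

Derivation:
Check cell (7,8):
  A: rows 6-9 cols 6-8 z=1 -> covers; best now A (z=1)
  B: rows 2-4 cols 7-10 -> outside (row miss)
  C: rows 6-7 cols 4-9 z=3 -> covers; best now A (z=1)
Winner: A at z=1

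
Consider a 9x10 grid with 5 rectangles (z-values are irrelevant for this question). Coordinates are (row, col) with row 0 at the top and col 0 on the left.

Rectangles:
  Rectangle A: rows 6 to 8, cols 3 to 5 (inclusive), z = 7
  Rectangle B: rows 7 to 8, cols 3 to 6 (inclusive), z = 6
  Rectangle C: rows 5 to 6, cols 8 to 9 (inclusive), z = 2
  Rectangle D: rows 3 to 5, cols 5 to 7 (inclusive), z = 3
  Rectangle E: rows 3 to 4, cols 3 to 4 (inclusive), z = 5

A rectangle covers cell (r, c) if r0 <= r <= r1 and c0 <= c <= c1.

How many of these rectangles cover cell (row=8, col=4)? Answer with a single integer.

Check cell (8,4):
  A: rows 6-8 cols 3-5 -> covers
  B: rows 7-8 cols 3-6 -> covers
  C: rows 5-6 cols 8-9 -> outside (row miss)
  D: rows 3-5 cols 5-7 -> outside (row miss)
  E: rows 3-4 cols 3-4 -> outside (row miss)
Count covering = 2

Answer: 2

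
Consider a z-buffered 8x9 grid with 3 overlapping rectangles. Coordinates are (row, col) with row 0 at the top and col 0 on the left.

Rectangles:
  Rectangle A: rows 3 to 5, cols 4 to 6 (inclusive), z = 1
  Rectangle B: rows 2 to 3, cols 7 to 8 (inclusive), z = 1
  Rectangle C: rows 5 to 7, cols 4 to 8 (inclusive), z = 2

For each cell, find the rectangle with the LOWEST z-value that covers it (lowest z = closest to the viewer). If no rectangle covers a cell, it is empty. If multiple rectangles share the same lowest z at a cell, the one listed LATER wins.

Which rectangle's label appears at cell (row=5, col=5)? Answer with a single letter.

Check cell (5,5):
  A: rows 3-5 cols 4-6 z=1 -> covers; best now A (z=1)
  B: rows 2-3 cols 7-8 -> outside (row miss)
  C: rows 5-7 cols 4-8 z=2 -> covers; best now A (z=1)
Winner: A at z=1

Answer: A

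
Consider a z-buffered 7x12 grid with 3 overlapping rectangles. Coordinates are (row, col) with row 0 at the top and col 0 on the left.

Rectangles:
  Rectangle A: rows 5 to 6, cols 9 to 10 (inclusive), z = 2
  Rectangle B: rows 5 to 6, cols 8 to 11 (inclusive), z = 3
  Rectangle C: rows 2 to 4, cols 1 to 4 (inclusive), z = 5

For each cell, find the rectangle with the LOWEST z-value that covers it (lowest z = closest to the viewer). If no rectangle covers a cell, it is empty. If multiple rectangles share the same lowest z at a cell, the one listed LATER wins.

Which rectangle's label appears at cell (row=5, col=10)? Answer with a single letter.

Answer: A

Derivation:
Check cell (5,10):
  A: rows 5-6 cols 9-10 z=2 -> covers; best now A (z=2)
  B: rows 5-6 cols 8-11 z=3 -> covers; best now A (z=2)
  C: rows 2-4 cols 1-4 -> outside (row miss)
Winner: A at z=2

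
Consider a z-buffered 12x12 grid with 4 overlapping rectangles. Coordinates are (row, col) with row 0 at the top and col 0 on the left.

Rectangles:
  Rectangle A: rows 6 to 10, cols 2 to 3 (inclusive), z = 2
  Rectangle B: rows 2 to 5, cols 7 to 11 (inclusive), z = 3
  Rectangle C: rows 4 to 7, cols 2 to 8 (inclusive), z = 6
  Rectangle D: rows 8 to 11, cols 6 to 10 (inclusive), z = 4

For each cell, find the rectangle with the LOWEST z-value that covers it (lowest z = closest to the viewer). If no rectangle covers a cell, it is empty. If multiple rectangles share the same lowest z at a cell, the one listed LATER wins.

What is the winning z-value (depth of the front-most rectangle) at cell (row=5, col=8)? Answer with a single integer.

Answer: 3

Derivation:
Check cell (5,8):
  A: rows 6-10 cols 2-3 -> outside (row miss)
  B: rows 2-5 cols 7-11 z=3 -> covers; best now B (z=3)
  C: rows 4-7 cols 2-8 z=6 -> covers; best now B (z=3)
  D: rows 8-11 cols 6-10 -> outside (row miss)
Winner: B at z=3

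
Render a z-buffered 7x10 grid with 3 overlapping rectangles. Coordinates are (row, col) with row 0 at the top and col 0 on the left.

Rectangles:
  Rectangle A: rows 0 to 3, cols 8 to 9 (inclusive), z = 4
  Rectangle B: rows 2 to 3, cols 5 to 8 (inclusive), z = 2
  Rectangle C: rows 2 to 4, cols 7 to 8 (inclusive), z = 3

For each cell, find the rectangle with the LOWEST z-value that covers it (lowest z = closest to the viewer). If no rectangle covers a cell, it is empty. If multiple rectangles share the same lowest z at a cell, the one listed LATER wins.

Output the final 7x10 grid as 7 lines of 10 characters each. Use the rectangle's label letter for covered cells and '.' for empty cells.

........AA
........AA
.....BBBBA
.....BBBBA
.......CC.
..........
..........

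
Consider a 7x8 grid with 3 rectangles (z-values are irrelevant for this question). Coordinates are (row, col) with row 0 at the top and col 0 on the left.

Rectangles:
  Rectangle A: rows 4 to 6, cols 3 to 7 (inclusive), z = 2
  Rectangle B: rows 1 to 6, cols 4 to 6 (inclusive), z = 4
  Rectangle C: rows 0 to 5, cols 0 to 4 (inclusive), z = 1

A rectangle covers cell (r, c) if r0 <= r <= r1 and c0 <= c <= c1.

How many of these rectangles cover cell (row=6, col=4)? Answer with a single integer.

Check cell (6,4):
  A: rows 4-6 cols 3-7 -> covers
  B: rows 1-6 cols 4-6 -> covers
  C: rows 0-5 cols 0-4 -> outside (row miss)
Count covering = 2

Answer: 2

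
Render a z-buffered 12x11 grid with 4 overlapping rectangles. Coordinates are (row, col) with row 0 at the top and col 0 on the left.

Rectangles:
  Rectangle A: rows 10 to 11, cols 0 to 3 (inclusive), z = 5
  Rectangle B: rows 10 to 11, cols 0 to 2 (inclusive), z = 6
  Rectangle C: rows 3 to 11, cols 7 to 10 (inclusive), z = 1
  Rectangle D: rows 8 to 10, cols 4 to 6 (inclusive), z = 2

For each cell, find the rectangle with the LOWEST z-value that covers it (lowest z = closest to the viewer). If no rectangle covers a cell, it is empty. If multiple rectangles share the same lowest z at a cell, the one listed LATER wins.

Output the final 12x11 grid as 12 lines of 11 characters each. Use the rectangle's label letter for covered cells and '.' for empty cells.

...........
...........
...........
.......CCCC
.......CCCC
.......CCCC
.......CCCC
.......CCCC
....DDDCCCC
....DDDCCCC
AAAADDDCCCC
AAAA...CCCC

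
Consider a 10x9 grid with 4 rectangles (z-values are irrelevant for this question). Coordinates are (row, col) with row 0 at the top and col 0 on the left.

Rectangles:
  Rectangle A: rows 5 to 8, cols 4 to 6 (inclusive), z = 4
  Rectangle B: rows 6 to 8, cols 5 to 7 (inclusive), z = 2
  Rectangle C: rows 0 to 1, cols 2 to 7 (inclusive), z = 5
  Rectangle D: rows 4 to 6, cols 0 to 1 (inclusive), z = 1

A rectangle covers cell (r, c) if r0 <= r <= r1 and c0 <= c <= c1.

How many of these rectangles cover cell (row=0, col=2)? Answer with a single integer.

Check cell (0,2):
  A: rows 5-8 cols 4-6 -> outside (row miss)
  B: rows 6-8 cols 5-7 -> outside (row miss)
  C: rows 0-1 cols 2-7 -> covers
  D: rows 4-6 cols 0-1 -> outside (row miss)
Count covering = 1

Answer: 1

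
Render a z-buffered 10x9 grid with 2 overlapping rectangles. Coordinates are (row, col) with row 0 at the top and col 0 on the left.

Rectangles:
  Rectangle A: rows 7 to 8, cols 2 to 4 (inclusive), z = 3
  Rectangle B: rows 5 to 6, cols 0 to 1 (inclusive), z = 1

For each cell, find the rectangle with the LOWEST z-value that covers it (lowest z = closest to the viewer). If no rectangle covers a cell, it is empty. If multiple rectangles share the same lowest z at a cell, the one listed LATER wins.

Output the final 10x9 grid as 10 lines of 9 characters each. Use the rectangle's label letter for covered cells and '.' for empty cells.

.........
.........
.........
.........
.........
BB.......
BB.......
..AAA....
..AAA....
.........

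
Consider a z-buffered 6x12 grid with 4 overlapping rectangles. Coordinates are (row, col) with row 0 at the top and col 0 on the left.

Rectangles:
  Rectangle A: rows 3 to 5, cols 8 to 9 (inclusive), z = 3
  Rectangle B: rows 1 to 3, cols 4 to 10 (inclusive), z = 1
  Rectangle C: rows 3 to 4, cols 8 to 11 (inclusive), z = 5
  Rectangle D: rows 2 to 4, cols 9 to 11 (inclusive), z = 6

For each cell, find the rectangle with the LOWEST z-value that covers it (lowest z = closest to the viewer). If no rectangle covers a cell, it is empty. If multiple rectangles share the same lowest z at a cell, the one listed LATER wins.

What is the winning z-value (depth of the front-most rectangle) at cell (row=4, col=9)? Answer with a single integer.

Answer: 3

Derivation:
Check cell (4,9):
  A: rows 3-5 cols 8-9 z=3 -> covers; best now A (z=3)
  B: rows 1-3 cols 4-10 -> outside (row miss)
  C: rows 3-4 cols 8-11 z=5 -> covers; best now A (z=3)
  D: rows 2-4 cols 9-11 z=6 -> covers; best now A (z=3)
Winner: A at z=3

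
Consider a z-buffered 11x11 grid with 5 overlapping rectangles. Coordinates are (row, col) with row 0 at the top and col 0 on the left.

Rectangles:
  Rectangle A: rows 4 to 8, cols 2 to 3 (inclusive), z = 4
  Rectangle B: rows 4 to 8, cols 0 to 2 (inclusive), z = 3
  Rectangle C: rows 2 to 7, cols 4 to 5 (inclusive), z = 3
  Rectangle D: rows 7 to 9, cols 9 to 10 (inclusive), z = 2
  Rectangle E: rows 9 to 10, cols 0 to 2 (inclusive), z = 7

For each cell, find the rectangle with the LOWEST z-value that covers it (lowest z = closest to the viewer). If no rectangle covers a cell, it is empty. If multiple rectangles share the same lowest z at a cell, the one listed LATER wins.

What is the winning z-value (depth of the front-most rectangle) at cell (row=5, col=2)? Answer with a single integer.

Answer: 3

Derivation:
Check cell (5,2):
  A: rows 4-8 cols 2-3 z=4 -> covers; best now A (z=4)
  B: rows 4-8 cols 0-2 z=3 -> covers; best now B (z=3)
  C: rows 2-7 cols 4-5 -> outside (col miss)
  D: rows 7-9 cols 9-10 -> outside (row miss)
  E: rows 9-10 cols 0-2 -> outside (row miss)
Winner: B at z=3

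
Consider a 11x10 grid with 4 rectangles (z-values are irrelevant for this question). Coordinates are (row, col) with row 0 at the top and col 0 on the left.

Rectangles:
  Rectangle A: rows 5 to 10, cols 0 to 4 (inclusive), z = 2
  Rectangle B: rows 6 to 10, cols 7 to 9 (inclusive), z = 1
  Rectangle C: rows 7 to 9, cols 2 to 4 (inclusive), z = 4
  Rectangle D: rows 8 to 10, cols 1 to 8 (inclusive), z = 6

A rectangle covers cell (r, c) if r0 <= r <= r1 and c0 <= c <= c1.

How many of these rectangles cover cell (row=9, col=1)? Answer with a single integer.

Answer: 2

Derivation:
Check cell (9,1):
  A: rows 5-10 cols 0-4 -> covers
  B: rows 6-10 cols 7-9 -> outside (col miss)
  C: rows 7-9 cols 2-4 -> outside (col miss)
  D: rows 8-10 cols 1-8 -> covers
Count covering = 2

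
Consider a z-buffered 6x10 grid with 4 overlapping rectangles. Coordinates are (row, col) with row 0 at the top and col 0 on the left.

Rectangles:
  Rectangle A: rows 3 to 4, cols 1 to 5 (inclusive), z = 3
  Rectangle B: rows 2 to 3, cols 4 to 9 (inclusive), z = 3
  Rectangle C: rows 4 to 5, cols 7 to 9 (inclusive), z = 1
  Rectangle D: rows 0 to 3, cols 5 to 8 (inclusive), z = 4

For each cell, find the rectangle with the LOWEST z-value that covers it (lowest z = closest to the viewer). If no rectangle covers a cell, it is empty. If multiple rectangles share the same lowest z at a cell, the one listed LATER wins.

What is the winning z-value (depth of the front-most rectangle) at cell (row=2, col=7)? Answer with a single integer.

Check cell (2,7):
  A: rows 3-4 cols 1-5 -> outside (row miss)
  B: rows 2-3 cols 4-9 z=3 -> covers; best now B (z=3)
  C: rows 4-5 cols 7-9 -> outside (row miss)
  D: rows 0-3 cols 5-8 z=4 -> covers; best now B (z=3)
Winner: B at z=3

Answer: 3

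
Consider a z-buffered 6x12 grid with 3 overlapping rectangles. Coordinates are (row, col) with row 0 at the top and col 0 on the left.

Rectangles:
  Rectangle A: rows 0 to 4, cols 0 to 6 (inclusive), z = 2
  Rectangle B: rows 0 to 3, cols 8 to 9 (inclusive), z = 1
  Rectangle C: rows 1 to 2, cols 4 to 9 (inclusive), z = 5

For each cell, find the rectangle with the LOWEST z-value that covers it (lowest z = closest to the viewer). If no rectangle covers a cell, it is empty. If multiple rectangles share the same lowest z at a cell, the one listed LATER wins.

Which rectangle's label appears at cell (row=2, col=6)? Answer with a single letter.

Check cell (2,6):
  A: rows 0-4 cols 0-6 z=2 -> covers; best now A (z=2)
  B: rows 0-3 cols 8-9 -> outside (col miss)
  C: rows 1-2 cols 4-9 z=5 -> covers; best now A (z=2)
Winner: A at z=2

Answer: A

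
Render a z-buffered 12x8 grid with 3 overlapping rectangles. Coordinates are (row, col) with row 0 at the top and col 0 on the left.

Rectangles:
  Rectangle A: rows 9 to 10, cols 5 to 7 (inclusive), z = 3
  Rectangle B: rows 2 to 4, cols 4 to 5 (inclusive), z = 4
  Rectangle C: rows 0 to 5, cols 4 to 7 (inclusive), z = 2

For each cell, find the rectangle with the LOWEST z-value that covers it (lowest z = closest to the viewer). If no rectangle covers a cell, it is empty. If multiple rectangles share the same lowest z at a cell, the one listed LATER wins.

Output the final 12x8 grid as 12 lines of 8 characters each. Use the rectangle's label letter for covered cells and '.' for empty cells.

....CCCC
....CCCC
....CCCC
....CCCC
....CCCC
....CCCC
........
........
........
.....AAA
.....AAA
........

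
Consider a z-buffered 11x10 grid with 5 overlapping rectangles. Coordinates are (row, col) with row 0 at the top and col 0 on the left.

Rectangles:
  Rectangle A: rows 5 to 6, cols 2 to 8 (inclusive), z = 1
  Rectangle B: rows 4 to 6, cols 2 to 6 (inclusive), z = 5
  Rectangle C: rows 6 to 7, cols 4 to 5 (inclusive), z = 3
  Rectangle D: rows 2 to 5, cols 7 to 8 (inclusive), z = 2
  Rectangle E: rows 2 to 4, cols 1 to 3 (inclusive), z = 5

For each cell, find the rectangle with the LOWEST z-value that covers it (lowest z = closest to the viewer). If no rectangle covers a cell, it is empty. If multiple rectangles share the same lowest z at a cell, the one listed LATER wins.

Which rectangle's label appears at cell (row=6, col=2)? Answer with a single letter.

Answer: A

Derivation:
Check cell (6,2):
  A: rows 5-6 cols 2-8 z=1 -> covers; best now A (z=1)
  B: rows 4-6 cols 2-6 z=5 -> covers; best now A (z=1)
  C: rows 6-7 cols 4-5 -> outside (col miss)
  D: rows 2-5 cols 7-8 -> outside (row miss)
  E: rows 2-4 cols 1-3 -> outside (row miss)
Winner: A at z=1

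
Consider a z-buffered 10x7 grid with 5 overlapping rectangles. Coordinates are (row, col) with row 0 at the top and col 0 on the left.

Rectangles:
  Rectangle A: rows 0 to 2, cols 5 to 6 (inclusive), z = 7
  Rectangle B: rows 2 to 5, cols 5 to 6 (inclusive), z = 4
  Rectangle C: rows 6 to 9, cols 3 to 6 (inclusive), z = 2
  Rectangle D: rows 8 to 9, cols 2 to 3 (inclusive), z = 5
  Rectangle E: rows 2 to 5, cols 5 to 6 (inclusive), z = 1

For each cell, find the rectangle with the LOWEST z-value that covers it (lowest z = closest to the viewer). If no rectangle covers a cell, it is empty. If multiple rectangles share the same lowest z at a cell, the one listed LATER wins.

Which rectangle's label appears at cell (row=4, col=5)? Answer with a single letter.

Answer: E

Derivation:
Check cell (4,5):
  A: rows 0-2 cols 5-6 -> outside (row miss)
  B: rows 2-5 cols 5-6 z=4 -> covers; best now B (z=4)
  C: rows 6-9 cols 3-6 -> outside (row miss)
  D: rows 8-9 cols 2-3 -> outside (row miss)
  E: rows 2-5 cols 5-6 z=1 -> covers; best now E (z=1)
Winner: E at z=1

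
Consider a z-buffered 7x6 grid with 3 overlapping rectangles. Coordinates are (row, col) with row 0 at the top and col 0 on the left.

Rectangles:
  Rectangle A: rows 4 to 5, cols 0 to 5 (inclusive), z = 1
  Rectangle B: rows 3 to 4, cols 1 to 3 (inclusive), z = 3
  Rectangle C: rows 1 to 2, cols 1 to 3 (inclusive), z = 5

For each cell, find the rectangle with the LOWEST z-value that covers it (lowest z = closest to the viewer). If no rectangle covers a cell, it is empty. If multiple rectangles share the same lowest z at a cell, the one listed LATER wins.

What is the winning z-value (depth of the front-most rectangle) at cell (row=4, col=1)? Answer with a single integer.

Check cell (4,1):
  A: rows 4-5 cols 0-5 z=1 -> covers; best now A (z=1)
  B: rows 3-4 cols 1-3 z=3 -> covers; best now A (z=1)
  C: rows 1-2 cols 1-3 -> outside (row miss)
Winner: A at z=1

Answer: 1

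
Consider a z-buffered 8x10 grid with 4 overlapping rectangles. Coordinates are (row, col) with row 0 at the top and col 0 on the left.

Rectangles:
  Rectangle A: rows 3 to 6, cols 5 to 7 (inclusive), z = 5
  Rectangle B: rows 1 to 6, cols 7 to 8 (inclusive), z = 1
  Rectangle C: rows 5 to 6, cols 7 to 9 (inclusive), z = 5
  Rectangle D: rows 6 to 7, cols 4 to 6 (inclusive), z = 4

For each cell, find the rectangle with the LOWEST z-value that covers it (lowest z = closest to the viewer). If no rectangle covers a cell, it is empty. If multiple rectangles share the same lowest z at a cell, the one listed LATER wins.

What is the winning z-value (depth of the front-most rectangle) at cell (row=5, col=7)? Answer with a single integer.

Check cell (5,7):
  A: rows 3-6 cols 5-7 z=5 -> covers; best now A (z=5)
  B: rows 1-6 cols 7-8 z=1 -> covers; best now B (z=1)
  C: rows 5-6 cols 7-9 z=5 -> covers; best now B (z=1)
  D: rows 6-7 cols 4-6 -> outside (row miss)
Winner: B at z=1

Answer: 1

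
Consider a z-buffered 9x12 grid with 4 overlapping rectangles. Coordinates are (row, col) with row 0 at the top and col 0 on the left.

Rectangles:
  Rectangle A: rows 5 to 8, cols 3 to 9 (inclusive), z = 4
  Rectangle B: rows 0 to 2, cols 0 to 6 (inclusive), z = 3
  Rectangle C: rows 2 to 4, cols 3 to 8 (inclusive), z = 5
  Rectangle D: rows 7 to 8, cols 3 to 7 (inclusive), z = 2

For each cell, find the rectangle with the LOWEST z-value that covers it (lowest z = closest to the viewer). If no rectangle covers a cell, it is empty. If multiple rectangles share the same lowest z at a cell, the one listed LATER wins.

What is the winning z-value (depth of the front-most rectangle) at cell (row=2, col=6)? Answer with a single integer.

Answer: 3

Derivation:
Check cell (2,6):
  A: rows 5-8 cols 3-9 -> outside (row miss)
  B: rows 0-2 cols 0-6 z=3 -> covers; best now B (z=3)
  C: rows 2-4 cols 3-8 z=5 -> covers; best now B (z=3)
  D: rows 7-8 cols 3-7 -> outside (row miss)
Winner: B at z=3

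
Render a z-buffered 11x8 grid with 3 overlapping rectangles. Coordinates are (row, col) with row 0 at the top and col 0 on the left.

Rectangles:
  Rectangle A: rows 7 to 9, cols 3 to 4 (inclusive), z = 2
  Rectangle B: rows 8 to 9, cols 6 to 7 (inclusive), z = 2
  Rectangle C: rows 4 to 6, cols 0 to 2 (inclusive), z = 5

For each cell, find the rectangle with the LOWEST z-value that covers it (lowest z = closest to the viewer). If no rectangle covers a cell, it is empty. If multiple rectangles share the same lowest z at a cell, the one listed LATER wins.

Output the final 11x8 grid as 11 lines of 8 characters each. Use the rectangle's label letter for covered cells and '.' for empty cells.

........
........
........
........
CCC.....
CCC.....
CCC.....
...AA...
...AA.BB
...AA.BB
........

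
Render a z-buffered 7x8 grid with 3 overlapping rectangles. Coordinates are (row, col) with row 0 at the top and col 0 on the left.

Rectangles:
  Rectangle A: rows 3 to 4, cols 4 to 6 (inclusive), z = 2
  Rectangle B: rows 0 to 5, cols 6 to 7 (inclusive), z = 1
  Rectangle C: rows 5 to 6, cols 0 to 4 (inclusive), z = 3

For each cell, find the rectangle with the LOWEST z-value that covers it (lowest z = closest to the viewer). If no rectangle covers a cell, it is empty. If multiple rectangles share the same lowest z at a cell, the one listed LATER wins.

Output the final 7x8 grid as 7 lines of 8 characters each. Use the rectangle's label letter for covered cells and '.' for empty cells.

......BB
......BB
......BB
....AABB
....AABB
CCCCC.BB
CCCCC...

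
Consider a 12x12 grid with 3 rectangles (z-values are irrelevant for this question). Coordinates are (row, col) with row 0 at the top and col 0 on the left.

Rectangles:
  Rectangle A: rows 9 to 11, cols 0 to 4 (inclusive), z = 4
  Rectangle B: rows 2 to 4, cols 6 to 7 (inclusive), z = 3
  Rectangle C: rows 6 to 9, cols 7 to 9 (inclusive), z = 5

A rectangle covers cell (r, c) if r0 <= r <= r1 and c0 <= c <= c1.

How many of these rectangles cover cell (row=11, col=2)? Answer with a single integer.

Answer: 1

Derivation:
Check cell (11,2):
  A: rows 9-11 cols 0-4 -> covers
  B: rows 2-4 cols 6-7 -> outside (row miss)
  C: rows 6-9 cols 7-9 -> outside (row miss)
Count covering = 1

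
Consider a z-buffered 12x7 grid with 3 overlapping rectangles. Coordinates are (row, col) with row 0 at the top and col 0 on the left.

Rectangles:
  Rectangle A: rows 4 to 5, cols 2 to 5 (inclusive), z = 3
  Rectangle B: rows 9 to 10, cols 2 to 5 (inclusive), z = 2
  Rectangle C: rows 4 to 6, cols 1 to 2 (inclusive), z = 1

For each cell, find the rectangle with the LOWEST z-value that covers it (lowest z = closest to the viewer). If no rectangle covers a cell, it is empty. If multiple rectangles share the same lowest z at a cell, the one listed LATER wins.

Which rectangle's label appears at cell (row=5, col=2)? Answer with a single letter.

Check cell (5,2):
  A: rows 4-5 cols 2-5 z=3 -> covers; best now A (z=3)
  B: rows 9-10 cols 2-5 -> outside (row miss)
  C: rows 4-6 cols 1-2 z=1 -> covers; best now C (z=1)
Winner: C at z=1

Answer: C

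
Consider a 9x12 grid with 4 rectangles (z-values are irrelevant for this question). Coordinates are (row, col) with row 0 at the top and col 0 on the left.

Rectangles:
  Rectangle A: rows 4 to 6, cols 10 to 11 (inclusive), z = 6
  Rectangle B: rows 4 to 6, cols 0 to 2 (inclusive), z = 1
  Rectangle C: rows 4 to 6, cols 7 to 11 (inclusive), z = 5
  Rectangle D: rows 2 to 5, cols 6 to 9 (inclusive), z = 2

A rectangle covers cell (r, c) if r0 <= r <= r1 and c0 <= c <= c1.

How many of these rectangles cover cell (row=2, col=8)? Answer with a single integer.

Answer: 1

Derivation:
Check cell (2,8):
  A: rows 4-6 cols 10-11 -> outside (row miss)
  B: rows 4-6 cols 0-2 -> outside (row miss)
  C: rows 4-6 cols 7-11 -> outside (row miss)
  D: rows 2-5 cols 6-9 -> covers
Count covering = 1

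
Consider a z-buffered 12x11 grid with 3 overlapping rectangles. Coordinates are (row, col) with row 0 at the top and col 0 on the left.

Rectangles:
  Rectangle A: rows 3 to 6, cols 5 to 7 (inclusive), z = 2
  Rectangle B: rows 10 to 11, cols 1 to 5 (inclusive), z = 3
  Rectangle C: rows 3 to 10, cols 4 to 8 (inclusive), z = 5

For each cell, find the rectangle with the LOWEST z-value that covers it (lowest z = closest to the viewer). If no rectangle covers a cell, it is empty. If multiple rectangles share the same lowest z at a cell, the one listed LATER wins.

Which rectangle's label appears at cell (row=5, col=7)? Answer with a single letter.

Check cell (5,7):
  A: rows 3-6 cols 5-7 z=2 -> covers; best now A (z=2)
  B: rows 10-11 cols 1-5 -> outside (row miss)
  C: rows 3-10 cols 4-8 z=5 -> covers; best now A (z=2)
Winner: A at z=2

Answer: A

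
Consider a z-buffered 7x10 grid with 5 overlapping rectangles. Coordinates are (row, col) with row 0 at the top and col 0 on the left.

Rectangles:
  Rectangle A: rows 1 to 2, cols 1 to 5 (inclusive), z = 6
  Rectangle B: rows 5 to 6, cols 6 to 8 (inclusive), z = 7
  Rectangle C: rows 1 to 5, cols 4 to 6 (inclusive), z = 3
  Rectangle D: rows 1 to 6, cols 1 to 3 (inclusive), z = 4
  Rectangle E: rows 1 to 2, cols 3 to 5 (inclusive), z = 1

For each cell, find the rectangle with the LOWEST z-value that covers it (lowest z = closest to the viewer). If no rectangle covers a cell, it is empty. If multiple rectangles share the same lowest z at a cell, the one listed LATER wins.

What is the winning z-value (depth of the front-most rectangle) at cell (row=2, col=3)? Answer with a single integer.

Check cell (2,3):
  A: rows 1-2 cols 1-5 z=6 -> covers; best now A (z=6)
  B: rows 5-6 cols 6-8 -> outside (row miss)
  C: rows 1-5 cols 4-6 -> outside (col miss)
  D: rows 1-6 cols 1-3 z=4 -> covers; best now D (z=4)
  E: rows 1-2 cols 3-5 z=1 -> covers; best now E (z=1)
Winner: E at z=1

Answer: 1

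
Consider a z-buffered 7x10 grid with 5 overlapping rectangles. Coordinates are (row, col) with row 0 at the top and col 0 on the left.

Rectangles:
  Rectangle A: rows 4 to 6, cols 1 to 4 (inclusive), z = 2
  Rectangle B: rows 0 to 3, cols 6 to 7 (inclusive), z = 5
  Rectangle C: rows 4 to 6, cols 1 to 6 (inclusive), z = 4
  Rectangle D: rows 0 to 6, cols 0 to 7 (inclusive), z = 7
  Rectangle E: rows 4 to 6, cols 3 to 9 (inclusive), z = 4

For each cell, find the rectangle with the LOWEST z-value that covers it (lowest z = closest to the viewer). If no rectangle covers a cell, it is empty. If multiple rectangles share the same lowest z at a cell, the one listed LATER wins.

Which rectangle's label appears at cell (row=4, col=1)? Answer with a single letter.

Check cell (4,1):
  A: rows 4-6 cols 1-4 z=2 -> covers; best now A (z=2)
  B: rows 0-3 cols 6-7 -> outside (row miss)
  C: rows 4-6 cols 1-6 z=4 -> covers; best now A (z=2)
  D: rows 0-6 cols 0-7 z=7 -> covers; best now A (z=2)
  E: rows 4-6 cols 3-9 -> outside (col miss)
Winner: A at z=2

Answer: A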